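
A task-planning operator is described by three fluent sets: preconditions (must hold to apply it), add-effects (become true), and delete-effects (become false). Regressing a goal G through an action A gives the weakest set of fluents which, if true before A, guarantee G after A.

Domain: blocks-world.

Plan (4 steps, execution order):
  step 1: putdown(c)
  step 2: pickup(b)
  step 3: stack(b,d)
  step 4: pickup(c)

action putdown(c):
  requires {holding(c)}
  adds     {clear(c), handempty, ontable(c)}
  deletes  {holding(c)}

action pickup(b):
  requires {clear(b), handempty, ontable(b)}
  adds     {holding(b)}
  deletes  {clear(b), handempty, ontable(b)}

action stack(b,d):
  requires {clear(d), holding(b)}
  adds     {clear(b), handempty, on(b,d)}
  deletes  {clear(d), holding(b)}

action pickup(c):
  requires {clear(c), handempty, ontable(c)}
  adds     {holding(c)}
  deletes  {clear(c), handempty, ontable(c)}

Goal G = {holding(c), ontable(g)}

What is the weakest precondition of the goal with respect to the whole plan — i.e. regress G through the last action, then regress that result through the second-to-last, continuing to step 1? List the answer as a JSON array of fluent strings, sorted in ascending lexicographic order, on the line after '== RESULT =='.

Work backward from the goal:
  through step 4 (pickup(c)): drop {holding(c)}, keep {ontable(g)}, require {clear(c), handempty, ontable(c)}
    → {clear(c), handempty, ontable(c), ontable(g)}
  through step 3 (stack(b,d)): drop {handempty}, keep {clear(c), ontable(c), ontable(g)}, require {clear(d), holding(b)}
    → {clear(c), clear(d), holding(b), ontable(c), ontable(g)}
  through step 2 (pickup(b)): drop {holding(b)}, keep {clear(c), clear(d), ontable(c), ontable(g)}, require {clear(b), handempty, ontable(b)}
    → {clear(b), clear(c), clear(d), handempty, ontable(b), ontable(c), ontable(g)}
  through step 1 (putdown(c)): drop {clear(c), handempty, ontable(c)}, keep {clear(b), clear(d), ontable(b), ontable(g)}, require {holding(c)}
    → {clear(b), clear(d), holding(c), ontable(b), ontable(g)}

== RESULT ==
["clear(b)", "clear(d)", "holding(c)", "ontable(b)", "ontable(g)"]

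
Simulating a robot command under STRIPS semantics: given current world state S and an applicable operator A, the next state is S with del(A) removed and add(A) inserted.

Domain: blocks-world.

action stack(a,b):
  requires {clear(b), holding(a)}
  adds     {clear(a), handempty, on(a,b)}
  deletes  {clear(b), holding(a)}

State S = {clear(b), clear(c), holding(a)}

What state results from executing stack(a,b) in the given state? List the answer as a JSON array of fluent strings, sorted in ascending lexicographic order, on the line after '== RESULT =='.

Progress:
  pre ⊆ S: {clear(b), holding(a)} ⊆ S  — applicable
  S \ del = {clear(c)}
  ∪ add   = {clear(a), clear(c), handempty, on(a,b)}

== RESULT ==
["clear(a)", "clear(c)", "handempty", "on(a,b)"]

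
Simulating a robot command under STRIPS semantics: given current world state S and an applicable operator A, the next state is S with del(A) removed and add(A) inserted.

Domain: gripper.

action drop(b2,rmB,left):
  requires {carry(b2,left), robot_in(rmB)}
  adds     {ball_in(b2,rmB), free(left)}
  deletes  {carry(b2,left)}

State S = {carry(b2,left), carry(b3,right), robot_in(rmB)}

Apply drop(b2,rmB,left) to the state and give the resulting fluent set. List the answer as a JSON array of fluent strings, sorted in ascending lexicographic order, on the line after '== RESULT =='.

Compute (S \ del) ∪ add:
  pre ⊆ S: {carry(b2,left), robot_in(rmB)} ⊆ S  — applicable
  S \ del = {carry(b3,right), robot_in(rmB)}
  ∪ add   = {ball_in(b2,rmB), carry(b3,right), free(left), robot_in(rmB)}

== RESULT ==
["ball_in(b2,rmB)", "carry(b3,right)", "free(left)", "robot_in(rmB)"]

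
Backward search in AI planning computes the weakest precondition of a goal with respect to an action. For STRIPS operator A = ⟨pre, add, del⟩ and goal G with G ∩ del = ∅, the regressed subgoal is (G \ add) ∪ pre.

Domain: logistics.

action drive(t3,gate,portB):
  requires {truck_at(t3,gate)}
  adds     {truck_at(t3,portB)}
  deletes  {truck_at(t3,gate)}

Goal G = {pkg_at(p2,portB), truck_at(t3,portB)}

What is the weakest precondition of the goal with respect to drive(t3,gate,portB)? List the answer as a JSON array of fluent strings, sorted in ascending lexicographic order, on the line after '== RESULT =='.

Regress:
  G ∩ del = {}  (empty — regression defined)
  G \ add = {pkg_at(p2,portB), truck_at(t3,portB)} \ {truck_at(t3,portB)} = {pkg_at(p2,portB)}
  ∪ pre   = {pkg_at(p2,portB)} ∪ {truck_at(t3,gate)}
          = {pkg_at(p2,portB), truck_at(t3,gate)}

== RESULT ==
["pkg_at(p2,portB)", "truck_at(t3,gate)"]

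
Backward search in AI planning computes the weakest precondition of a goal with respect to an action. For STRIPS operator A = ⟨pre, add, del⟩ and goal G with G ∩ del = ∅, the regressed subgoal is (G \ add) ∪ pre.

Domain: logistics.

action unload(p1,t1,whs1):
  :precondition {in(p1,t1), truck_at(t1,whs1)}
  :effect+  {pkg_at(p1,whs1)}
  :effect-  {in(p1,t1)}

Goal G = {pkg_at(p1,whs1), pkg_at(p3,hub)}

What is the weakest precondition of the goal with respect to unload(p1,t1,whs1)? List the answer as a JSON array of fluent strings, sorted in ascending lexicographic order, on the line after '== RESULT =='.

Compute (G \ add) ∪ pre:
  G ∩ del = {}  (empty — regression defined)
  G \ add = {pkg_at(p1,whs1), pkg_at(p3,hub)} \ {pkg_at(p1,whs1)} = {pkg_at(p3,hub)}
  ∪ pre   = {pkg_at(p3,hub)} ∪ {in(p1,t1), truck_at(t1,whs1)}
          = {in(p1,t1), pkg_at(p3,hub), truck_at(t1,whs1)}

== RESULT ==
["in(p1,t1)", "pkg_at(p3,hub)", "truck_at(t1,whs1)"]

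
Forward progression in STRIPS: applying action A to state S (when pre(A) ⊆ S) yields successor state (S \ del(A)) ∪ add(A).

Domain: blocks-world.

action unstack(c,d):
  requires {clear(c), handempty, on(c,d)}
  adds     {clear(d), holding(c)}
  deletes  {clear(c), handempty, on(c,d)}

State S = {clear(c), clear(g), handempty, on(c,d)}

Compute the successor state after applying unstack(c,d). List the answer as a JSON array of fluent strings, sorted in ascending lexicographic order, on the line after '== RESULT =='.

Compute (S \ del) ∪ add:
  pre ⊆ S: {clear(c), handempty, on(c,d)} ⊆ S  — applicable
  S \ del = {clear(g)}
  ∪ add   = {clear(d), clear(g), holding(c)}

== RESULT ==
["clear(d)", "clear(g)", "holding(c)"]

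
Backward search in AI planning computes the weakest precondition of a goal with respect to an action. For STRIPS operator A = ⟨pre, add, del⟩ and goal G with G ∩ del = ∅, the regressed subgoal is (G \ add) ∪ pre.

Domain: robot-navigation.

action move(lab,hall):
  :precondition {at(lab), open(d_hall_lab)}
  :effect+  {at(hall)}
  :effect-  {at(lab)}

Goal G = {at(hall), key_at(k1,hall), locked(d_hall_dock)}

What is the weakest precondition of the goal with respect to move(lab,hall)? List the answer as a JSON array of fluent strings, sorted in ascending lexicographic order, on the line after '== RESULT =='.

Regress:
  G ∩ del = {}  (empty — regression defined)
  G \ add = {at(hall), key_at(k1,hall), locked(d_hall_dock)} \ {at(hall)} = {key_at(k1,hall), locked(d_hall_dock)}
  ∪ pre   = {key_at(k1,hall), locked(d_hall_dock)} ∪ {at(lab), open(d_hall_lab)}
          = {at(lab), key_at(k1,hall), locked(d_hall_dock), open(d_hall_lab)}

== RESULT ==
["at(lab)", "key_at(k1,hall)", "locked(d_hall_dock)", "open(d_hall_lab)"]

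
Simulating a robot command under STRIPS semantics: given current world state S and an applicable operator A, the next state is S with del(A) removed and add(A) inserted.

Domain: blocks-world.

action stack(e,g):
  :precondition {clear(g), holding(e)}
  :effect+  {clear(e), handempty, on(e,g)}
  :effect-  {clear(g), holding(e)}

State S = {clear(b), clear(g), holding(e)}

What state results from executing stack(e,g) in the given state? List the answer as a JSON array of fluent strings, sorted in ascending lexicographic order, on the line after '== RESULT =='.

Progress:
  pre ⊆ S: {clear(g), holding(e)} ⊆ S  — applicable
  S \ del = {clear(b)}
  ∪ add   = {clear(b), clear(e), handempty, on(e,g)}

== RESULT ==
["clear(b)", "clear(e)", "handempty", "on(e,g)"]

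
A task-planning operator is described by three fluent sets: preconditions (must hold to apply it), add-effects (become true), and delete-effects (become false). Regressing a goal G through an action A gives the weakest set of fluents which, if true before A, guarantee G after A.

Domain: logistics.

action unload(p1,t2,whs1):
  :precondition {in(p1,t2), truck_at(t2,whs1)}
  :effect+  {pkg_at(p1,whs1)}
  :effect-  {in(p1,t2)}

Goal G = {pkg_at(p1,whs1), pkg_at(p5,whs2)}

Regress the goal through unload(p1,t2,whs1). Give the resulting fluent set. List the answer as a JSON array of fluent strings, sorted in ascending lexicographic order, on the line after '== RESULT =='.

Compute (G \ add) ∪ pre:
  G ∩ del = {}  (empty — regression defined)
  G \ add = {pkg_at(p1,whs1), pkg_at(p5,whs2)} \ {pkg_at(p1,whs1)} = {pkg_at(p5,whs2)}
  ∪ pre   = {pkg_at(p5,whs2)} ∪ {in(p1,t2), truck_at(t2,whs1)}
          = {in(p1,t2), pkg_at(p5,whs2), truck_at(t2,whs1)}

== RESULT ==
["in(p1,t2)", "pkg_at(p5,whs2)", "truck_at(t2,whs1)"]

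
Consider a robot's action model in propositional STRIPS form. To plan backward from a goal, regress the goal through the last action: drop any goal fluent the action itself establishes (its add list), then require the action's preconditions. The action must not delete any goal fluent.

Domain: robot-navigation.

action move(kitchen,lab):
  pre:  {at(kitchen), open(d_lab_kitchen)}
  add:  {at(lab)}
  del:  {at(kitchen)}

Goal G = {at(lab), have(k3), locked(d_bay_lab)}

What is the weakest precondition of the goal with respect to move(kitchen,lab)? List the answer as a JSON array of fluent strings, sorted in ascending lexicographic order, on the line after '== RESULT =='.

Compute (G \ add) ∪ pre:
  G ∩ del = {}  (empty — regression defined)
  G \ add = {at(lab), have(k3), locked(d_bay_lab)} \ {at(lab)} = {have(k3), locked(d_bay_lab)}
  ∪ pre   = {have(k3), locked(d_bay_lab)} ∪ {at(kitchen), open(d_lab_kitchen)}
          = {at(kitchen), have(k3), locked(d_bay_lab), open(d_lab_kitchen)}

== RESULT ==
["at(kitchen)", "have(k3)", "locked(d_bay_lab)", "open(d_lab_kitchen)"]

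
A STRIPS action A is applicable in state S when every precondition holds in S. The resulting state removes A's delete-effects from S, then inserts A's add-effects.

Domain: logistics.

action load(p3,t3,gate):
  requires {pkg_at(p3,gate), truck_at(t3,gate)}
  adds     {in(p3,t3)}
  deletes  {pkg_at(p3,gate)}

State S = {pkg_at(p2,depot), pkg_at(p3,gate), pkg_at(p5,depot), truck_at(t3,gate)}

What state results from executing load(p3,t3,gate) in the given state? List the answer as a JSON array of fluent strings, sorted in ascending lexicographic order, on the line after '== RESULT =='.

Compute (S \ del) ∪ add:
  pre ⊆ S: {pkg_at(p3,gate), truck_at(t3,gate)} ⊆ S  — applicable
  S \ del = {pkg_at(p2,depot), pkg_at(p5,depot), truck_at(t3,gate)}
  ∪ add   = {in(p3,t3), pkg_at(p2,depot), pkg_at(p5,depot), truck_at(t3,gate)}

== RESULT ==
["in(p3,t3)", "pkg_at(p2,depot)", "pkg_at(p5,depot)", "truck_at(t3,gate)"]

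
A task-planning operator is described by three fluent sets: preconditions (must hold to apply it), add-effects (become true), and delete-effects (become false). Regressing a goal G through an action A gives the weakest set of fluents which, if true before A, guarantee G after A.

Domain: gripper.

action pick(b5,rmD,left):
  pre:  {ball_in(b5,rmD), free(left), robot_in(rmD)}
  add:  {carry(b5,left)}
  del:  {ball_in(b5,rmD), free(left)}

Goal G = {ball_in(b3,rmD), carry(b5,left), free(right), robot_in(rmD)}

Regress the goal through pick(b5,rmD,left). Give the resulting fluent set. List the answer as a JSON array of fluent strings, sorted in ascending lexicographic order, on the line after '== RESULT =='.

Regress:
  G ∩ del = {}  (empty — regression defined)
  G \ add = {ball_in(b3,rmD), carry(b5,left), free(right), robot_in(rmD)} \ {carry(b5,left)} = {ball_in(b3,rmD), free(right), robot_in(rmD)}
  ∪ pre   = {ball_in(b3,rmD), free(right), robot_in(rmD)} ∪ {ball_in(b5,rmD), free(left), robot_in(rmD)}
          = {ball_in(b3,rmD), ball_in(b5,rmD), free(left), free(right), robot_in(rmD)}

== RESULT ==
["ball_in(b3,rmD)", "ball_in(b5,rmD)", "free(left)", "free(right)", "robot_in(rmD)"]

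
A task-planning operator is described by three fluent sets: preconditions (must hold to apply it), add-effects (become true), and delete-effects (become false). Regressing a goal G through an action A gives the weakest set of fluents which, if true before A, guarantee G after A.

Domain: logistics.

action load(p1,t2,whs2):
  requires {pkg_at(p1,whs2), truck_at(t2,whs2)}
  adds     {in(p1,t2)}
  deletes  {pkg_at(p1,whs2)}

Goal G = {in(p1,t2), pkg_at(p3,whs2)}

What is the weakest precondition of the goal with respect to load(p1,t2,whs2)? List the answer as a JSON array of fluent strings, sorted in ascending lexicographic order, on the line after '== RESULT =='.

Compute (G \ add) ∪ pre:
  G ∩ del = {}  (empty — regression defined)
  G \ add = {in(p1,t2), pkg_at(p3,whs2)} \ {in(p1,t2)} = {pkg_at(p3,whs2)}
  ∪ pre   = {pkg_at(p3,whs2)} ∪ {pkg_at(p1,whs2), truck_at(t2,whs2)}
          = {pkg_at(p1,whs2), pkg_at(p3,whs2), truck_at(t2,whs2)}

== RESULT ==
["pkg_at(p1,whs2)", "pkg_at(p3,whs2)", "truck_at(t2,whs2)"]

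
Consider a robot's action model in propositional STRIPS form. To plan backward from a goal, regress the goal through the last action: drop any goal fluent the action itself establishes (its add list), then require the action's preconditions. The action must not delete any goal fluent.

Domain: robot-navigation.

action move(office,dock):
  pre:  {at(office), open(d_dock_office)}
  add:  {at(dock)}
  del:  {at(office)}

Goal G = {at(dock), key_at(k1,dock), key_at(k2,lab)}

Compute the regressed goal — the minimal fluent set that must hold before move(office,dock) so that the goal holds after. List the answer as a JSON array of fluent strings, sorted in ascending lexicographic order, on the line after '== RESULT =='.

Compute (G \ add) ∪ pre:
  G ∩ del = {}  (empty — regression defined)
  G \ add = {at(dock), key_at(k1,dock), key_at(k2,lab)} \ {at(dock)} = {key_at(k1,dock), key_at(k2,lab)}
  ∪ pre   = {key_at(k1,dock), key_at(k2,lab)} ∪ {at(office), open(d_dock_office)}
          = {at(office), key_at(k1,dock), key_at(k2,lab), open(d_dock_office)}

== RESULT ==
["at(office)", "key_at(k1,dock)", "key_at(k2,lab)", "open(d_dock_office)"]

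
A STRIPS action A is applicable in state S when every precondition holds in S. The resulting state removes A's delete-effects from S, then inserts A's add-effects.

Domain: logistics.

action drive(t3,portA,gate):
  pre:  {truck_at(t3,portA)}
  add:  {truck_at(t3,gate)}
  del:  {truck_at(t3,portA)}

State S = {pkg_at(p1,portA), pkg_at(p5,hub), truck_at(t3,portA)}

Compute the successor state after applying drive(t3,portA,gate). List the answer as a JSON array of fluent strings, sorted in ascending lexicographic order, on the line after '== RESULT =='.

Compute (S \ del) ∪ add:
  pre ⊆ S: {truck_at(t3,portA)} ⊆ S  — applicable
  S \ del = {pkg_at(p1,portA), pkg_at(p5,hub)}
  ∪ add   = {pkg_at(p1,portA), pkg_at(p5,hub), truck_at(t3,gate)}

== RESULT ==
["pkg_at(p1,portA)", "pkg_at(p5,hub)", "truck_at(t3,gate)"]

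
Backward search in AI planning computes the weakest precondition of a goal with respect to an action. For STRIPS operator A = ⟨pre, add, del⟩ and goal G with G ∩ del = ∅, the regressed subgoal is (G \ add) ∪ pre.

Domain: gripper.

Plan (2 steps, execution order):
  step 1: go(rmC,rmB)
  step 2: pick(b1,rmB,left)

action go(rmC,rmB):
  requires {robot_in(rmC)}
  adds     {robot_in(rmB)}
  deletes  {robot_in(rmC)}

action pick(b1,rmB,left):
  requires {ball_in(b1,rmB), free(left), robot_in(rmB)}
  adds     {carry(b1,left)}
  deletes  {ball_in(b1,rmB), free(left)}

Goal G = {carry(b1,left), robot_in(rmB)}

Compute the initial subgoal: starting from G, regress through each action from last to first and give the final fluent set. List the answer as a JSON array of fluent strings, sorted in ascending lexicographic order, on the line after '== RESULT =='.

Regress step by step:
  through step 2 (pick(b1,rmB,left)): drop {carry(b1,left)}, keep {robot_in(rmB)}, require {ball_in(b1,rmB), free(left), robot_in(rmB)}
    → {ball_in(b1,rmB), free(left), robot_in(rmB)}
  through step 1 (go(rmC,rmB)): drop {robot_in(rmB)}, keep {ball_in(b1,rmB), free(left)}, require {robot_in(rmC)}
    → {ball_in(b1,rmB), free(left), robot_in(rmC)}

== RESULT ==
["ball_in(b1,rmB)", "free(left)", "robot_in(rmC)"]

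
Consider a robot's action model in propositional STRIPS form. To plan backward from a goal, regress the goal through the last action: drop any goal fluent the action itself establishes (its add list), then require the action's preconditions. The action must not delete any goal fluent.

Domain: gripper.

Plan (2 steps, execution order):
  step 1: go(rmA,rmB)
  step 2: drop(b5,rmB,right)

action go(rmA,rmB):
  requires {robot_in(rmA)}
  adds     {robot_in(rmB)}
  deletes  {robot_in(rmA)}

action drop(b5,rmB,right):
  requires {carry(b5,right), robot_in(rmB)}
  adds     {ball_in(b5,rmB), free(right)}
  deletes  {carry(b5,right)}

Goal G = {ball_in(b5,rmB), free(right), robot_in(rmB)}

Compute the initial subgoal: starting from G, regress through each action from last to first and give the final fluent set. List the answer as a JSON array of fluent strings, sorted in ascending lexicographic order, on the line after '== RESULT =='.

Work backward from the goal:
  through step 2 (drop(b5,rmB,right)): drop {ball_in(b5,rmB), free(right)}, keep {robot_in(rmB)}, require {carry(b5,right), robot_in(rmB)}
    → {carry(b5,right), robot_in(rmB)}
  through step 1 (go(rmA,rmB)): drop {robot_in(rmB)}, keep {carry(b5,right)}, require {robot_in(rmA)}
    → {carry(b5,right), robot_in(rmA)}

== RESULT ==
["carry(b5,right)", "robot_in(rmA)"]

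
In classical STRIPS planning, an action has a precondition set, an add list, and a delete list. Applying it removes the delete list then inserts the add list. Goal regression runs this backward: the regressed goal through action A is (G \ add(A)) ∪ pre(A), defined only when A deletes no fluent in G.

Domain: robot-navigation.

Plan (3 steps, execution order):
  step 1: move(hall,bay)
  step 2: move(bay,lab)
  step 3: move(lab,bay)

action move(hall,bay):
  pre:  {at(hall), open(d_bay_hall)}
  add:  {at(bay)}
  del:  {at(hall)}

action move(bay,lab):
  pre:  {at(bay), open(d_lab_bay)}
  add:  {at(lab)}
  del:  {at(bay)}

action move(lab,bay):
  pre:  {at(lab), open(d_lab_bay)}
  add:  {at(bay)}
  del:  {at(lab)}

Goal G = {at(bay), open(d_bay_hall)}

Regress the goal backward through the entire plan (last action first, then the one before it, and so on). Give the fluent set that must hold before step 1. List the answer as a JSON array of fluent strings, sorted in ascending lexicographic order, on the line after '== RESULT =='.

Regress step by step:
  through step 3 (move(lab,bay)): drop {at(bay)}, keep {open(d_bay_hall)}, require {at(lab), open(d_lab_bay)}
    → {at(lab), open(d_bay_hall), open(d_lab_bay)}
  through step 2 (move(bay,lab)): drop {at(lab)}, keep {open(d_bay_hall), open(d_lab_bay)}, require {at(bay), open(d_lab_bay)}
    → {at(bay), open(d_bay_hall), open(d_lab_bay)}
  through step 1 (move(hall,bay)): drop {at(bay)}, keep {open(d_bay_hall), open(d_lab_bay)}, require {at(hall), open(d_bay_hall)}
    → {at(hall), open(d_bay_hall), open(d_lab_bay)}

== RESULT ==
["at(hall)", "open(d_bay_hall)", "open(d_lab_bay)"]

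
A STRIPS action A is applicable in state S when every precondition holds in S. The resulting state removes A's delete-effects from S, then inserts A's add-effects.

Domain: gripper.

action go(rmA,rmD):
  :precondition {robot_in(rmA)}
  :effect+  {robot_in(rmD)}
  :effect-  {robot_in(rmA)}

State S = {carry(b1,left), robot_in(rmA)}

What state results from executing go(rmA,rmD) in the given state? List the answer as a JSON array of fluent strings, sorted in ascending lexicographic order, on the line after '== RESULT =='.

Compute (S \ del) ∪ add:
  pre ⊆ S: {robot_in(rmA)} ⊆ S  — applicable
  S \ del = {carry(b1,left)}
  ∪ add   = {carry(b1,left), robot_in(rmD)}

== RESULT ==
["carry(b1,left)", "robot_in(rmD)"]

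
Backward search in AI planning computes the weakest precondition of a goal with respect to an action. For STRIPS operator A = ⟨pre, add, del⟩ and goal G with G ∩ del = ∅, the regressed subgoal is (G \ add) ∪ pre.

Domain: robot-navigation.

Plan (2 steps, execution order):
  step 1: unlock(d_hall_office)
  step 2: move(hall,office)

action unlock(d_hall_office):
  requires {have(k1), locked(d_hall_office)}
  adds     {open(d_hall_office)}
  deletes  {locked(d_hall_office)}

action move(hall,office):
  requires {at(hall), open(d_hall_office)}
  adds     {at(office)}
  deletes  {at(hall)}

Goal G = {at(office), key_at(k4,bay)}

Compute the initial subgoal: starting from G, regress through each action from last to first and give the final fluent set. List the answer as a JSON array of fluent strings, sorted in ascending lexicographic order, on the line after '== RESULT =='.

Work backward from the goal:
  through step 2 (move(hall,office)): drop {at(office)}, keep {key_at(k4,bay)}, require {at(hall), open(d_hall_office)}
    → {at(hall), key_at(k4,bay), open(d_hall_office)}
  through step 1 (unlock(d_hall_office)): drop {open(d_hall_office)}, keep {at(hall), key_at(k4,bay)}, require {have(k1), locked(d_hall_office)}
    → {at(hall), have(k1), key_at(k4,bay), locked(d_hall_office)}

== RESULT ==
["at(hall)", "have(k1)", "key_at(k4,bay)", "locked(d_hall_office)"]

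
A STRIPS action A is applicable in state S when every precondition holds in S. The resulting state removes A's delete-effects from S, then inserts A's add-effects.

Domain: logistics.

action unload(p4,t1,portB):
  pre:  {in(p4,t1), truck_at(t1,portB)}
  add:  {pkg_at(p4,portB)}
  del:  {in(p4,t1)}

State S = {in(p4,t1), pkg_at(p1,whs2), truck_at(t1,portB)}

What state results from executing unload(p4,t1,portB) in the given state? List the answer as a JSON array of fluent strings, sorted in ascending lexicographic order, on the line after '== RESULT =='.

Compute (S \ del) ∪ add:
  pre ⊆ S: {in(p4,t1), truck_at(t1,portB)} ⊆ S  — applicable
  S \ del = {pkg_at(p1,whs2), truck_at(t1,portB)}
  ∪ add   = {pkg_at(p1,whs2), pkg_at(p4,portB), truck_at(t1,portB)}

== RESULT ==
["pkg_at(p1,whs2)", "pkg_at(p4,portB)", "truck_at(t1,portB)"]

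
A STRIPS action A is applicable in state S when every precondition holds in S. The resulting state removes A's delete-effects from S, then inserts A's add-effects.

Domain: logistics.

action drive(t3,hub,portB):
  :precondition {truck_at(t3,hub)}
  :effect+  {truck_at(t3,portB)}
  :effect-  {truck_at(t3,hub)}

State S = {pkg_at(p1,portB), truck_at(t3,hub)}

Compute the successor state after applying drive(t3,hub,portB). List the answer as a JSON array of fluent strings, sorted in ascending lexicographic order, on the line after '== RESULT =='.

Progress:
  pre ⊆ S: {truck_at(t3,hub)} ⊆ S  — applicable
  S \ del = {pkg_at(p1,portB)}
  ∪ add   = {pkg_at(p1,portB), truck_at(t3,portB)}

== RESULT ==
["pkg_at(p1,portB)", "truck_at(t3,portB)"]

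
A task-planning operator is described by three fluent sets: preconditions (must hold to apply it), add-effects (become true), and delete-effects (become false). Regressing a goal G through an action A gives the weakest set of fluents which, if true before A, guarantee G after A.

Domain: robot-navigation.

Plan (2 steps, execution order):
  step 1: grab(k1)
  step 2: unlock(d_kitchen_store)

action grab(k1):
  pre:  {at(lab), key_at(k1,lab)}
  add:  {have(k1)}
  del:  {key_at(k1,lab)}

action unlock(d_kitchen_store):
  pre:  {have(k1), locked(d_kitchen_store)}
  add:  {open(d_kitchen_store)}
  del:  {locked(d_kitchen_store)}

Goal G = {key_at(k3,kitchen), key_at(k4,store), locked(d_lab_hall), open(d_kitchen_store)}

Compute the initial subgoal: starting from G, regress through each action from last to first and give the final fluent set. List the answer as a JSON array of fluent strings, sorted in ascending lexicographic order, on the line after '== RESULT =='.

Work backward from the goal:
  through step 2 (unlock(d_kitchen_store)): drop {open(d_kitchen_store)}, keep {key_at(k3,kitchen), key_at(k4,store), locked(d_lab_hall)}, require {have(k1), locked(d_kitchen_store)}
    → {have(k1), key_at(k3,kitchen), key_at(k4,store), locked(d_kitchen_store), locked(d_lab_hall)}
  through step 1 (grab(k1)): drop {have(k1)}, keep {key_at(k3,kitchen), key_at(k4,store), locked(d_kitchen_store), locked(d_lab_hall)}, require {at(lab), key_at(k1,lab)}
    → {at(lab), key_at(k1,lab), key_at(k3,kitchen), key_at(k4,store), locked(d_kitchen_store), locked(d_lab_hall)}

== RESULT ==
["at(lab)", "key_at(k1,lab)", "key_at(k3,kitchen)", "key_at(k4,store)", "locked(d_kitchen_store)", "locked(d_lab_hall)"]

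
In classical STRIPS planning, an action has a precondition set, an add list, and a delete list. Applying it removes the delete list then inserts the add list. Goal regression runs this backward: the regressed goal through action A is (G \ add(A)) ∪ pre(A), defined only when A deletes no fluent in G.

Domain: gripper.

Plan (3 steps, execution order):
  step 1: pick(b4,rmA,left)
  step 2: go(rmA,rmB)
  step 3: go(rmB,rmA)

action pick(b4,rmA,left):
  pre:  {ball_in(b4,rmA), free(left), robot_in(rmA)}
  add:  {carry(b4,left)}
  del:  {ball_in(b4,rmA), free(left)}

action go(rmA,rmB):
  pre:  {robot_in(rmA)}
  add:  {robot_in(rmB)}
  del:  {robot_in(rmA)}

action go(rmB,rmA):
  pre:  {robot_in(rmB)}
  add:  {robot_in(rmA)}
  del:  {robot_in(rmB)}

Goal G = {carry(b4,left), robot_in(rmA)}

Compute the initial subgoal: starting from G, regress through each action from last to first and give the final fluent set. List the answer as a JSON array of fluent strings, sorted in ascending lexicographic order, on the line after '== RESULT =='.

Work backward from the goal:
  through step 3 (go(rmB,rmA)): drop {robot_in(rmA)}, keep {carry(b4,left)}, require {robot_in(rmB)}
    → {carry(b4,left), robot_in(rmB)}
  through step 2 (go(rmA,rmB)): drop {robot_in(rmB)}, keep {carry(b4,left)}, require {robot_in(rmA)}
    → {carry(b4,left), robot_in(rmA)}
  through step 1 (pick(b4,rmA,left)): drop {carry(b4,left)}, keep {robot_in(rmA)}, require {ball_in(b4,rmA), free(left), robot_in(rmA)}
    → {ball_in(b4,rmA), free(left), robot_in(rmA)}

== RESULT ==
["ball_in(b4,rmA)", "free(left)", "robot_in(rmA)"]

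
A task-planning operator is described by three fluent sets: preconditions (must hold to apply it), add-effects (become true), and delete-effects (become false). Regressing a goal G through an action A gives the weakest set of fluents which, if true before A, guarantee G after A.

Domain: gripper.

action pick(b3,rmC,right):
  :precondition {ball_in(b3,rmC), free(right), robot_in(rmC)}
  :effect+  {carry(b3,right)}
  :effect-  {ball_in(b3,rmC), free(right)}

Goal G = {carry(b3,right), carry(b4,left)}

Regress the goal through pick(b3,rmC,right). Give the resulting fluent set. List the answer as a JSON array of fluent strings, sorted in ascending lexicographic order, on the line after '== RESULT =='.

Regress:
  G ∩ del = {}  (empty — regression defined)
  G \ add = {carry(b3,right), carry(b4,left)} \ {carry(b3,right)} = {carry(b4,left)}
  ∪ pre   = {carry(b4,left)} ∪ {ball_in(b3,rmC), free(right), robot_in(rmC)}
          = {ball_in(b3,rmC), carry(b4,left), free(right), robot_in(rmC)}

== RESULT ==
["ball_in(b3,rmC)", "carry(b4,left)", "free(right)", "robot_in(rmC)"]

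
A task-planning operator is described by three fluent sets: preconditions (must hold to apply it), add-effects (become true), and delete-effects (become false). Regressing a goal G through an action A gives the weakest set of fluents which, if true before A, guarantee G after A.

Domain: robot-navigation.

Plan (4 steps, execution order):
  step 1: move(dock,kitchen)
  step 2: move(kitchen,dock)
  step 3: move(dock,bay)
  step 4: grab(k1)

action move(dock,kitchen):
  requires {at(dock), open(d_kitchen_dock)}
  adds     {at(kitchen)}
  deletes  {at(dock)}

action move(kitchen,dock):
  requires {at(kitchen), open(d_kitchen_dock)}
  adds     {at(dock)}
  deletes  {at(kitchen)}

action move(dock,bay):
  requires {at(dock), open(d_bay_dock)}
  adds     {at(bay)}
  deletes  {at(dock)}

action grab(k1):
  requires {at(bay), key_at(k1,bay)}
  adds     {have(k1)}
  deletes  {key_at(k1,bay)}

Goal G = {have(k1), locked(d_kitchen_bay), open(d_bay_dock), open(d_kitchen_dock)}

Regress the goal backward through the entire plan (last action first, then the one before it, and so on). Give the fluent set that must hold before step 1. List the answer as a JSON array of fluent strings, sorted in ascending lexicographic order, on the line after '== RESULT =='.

Regress step by step:
  through step 4 (grab(k1)): drop {have(k1)}, keep {locked(d_kitchen_bay), open(d_bay_dock), open(d_kitchen_dock)}, require {at(bay), key_at(k1,bay)}
    → {at(bay), key_at(k1,bay), locked(d_kitchen_bay), open(d_bay_dock), open(d_kitchen_dock)}
  through step 3 (move(dock,bay)): drop {at(bay)}, keep {key_at(k1,bay), locked(d_kitchen_bay), open(d_bay_dock), open(d_kitchen_dock)}, require {at(dock), open(d_bay_dock)}
    → {at(dock), key_at(k1,bay), locked(d_kitchen_bay), open(d_bay_dock), open(d_kitchen_dock)}
  through step 2 (move(kitchen,dock)): drop {at(dock)}, keep {key_at(k1,bay), locked(d_kitchen_bay), open(d_bay_dock), open(d_kitchen_dock)}, require {at(kitchen), open(d_kitchen_dock)}
    → {at(kitchen), key_at(k1,bay), locked(d_kitchen_bay), open(d_bay_dock), open(d_kitchen_dock)}
  through step 1 (move(dock,kitchen)): drop {at(kitchen)}, keep {key_at(k1,bay), locked(d_kitchen_bay), open(d_bay_dock), open(d_kitchen_dock)}, require {at(dock), open(d_kitchen_dock)}
    → {at(dock), key_at(k1,bay), locked(d_kitchen_bay), open(d_bay_dock), open(d_kitchen_dock)}

== RESULT ==
["at(dock)", "key_at(k1,bay)", "locked(d_kitchen_bay)", "open(d_bay_dock)", "open(d_kitchen_dock)"]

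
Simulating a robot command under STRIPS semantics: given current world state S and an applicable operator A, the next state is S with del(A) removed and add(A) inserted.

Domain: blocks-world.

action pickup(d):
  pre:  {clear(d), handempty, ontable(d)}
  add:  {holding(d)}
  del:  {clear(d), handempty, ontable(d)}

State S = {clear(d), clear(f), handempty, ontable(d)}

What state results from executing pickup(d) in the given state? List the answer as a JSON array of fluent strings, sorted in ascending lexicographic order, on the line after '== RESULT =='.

Progress:
  pre ⊆ S: {clear(d), handempty, ontable(d)} ⊆ S  — applicable
  S \ del = {clear(f)}
  ∪ add   = {clear(f), holding(d)}

== RESULT ==
["clear(f)", "holding(d)"]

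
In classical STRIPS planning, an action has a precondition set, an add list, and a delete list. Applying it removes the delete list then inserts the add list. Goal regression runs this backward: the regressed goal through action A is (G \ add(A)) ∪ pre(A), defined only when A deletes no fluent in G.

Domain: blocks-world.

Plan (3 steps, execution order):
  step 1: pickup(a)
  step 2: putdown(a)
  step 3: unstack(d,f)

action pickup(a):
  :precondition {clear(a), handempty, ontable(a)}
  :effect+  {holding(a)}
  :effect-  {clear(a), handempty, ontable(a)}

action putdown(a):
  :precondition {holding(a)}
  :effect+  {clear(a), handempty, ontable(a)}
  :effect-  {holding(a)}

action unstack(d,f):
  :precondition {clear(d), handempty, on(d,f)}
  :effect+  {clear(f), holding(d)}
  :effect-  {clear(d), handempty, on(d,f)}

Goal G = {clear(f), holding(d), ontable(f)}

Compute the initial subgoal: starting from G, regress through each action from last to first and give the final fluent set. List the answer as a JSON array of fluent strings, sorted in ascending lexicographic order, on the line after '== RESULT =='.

Work backward from the goal:
  through step 3 (unstack(d,f)): drop {clear(f), holding(d)}, keep {ontable(f)}, require {clear(d), handempty, on(d,f)}
    → {clear(d), handempty, on(d,f), ontable(f)}
  through step 2 (putdown(a)): drop {handempty}, keep {clear(d), on(d,f), ontable(f)}, require {holding(a)}
    → {clear(d), holding(a), on(d,f), ontable(f)}
  through step 1 (pickup(a)): drop {holding(a)}, keep {clear(d), on(d,f), ontable(f)}, require {clear(a), handempty, ontable(a)}
    → {clear(a), clear(d), handempty, on(d,f), ontable(a), ontable(f)}

== RESULT ==
["clear(a)", "clear(d)", "handempty", "on(d,f)", "ontable(a)", "ontable(f)"]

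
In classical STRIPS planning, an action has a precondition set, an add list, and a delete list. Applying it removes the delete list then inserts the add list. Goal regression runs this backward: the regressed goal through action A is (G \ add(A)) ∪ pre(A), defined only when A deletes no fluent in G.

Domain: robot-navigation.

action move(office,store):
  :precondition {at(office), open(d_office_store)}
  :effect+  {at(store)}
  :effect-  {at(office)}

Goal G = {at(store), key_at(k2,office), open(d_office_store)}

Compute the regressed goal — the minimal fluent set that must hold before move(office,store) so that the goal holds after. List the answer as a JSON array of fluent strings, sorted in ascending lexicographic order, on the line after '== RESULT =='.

Regress:
  G ∩ del = {}  (empty — regression defined)
  G \ add = {at(store), key_at(k2,office), open(d_office_store)} \ {at(store)} = {key_at(k2,office), open(d_office_store)}
  ∪ pre   = {key_at(k2,office), open(d_office_store)} ∪ {at(office), open(d_office_store)}
          = {at(office), key_at(k2,office), open(d_office_store)}

== RESULT ==
["at(office)", "key_at(k2,office)", "open(d_office_store)"]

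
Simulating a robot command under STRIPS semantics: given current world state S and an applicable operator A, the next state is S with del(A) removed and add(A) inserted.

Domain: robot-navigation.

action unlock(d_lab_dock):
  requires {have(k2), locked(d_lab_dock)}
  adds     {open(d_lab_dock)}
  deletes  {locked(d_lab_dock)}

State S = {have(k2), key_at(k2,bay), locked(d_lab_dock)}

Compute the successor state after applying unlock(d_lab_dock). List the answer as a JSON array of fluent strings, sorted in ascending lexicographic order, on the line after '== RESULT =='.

Progress:
  pre ⊆ S: {have(k2), locked(d_lab_dock)} ⊆ S  — applicable
  S \ del = {have(k2), key_at(k2,bay)}
  ∪ add   = {have(k2), key_at(k2,bay), open(d_lab_dock)}

== RESULT ==
["have(k2)", "key_at(k2,bay)", "open(d_lab_dock)"]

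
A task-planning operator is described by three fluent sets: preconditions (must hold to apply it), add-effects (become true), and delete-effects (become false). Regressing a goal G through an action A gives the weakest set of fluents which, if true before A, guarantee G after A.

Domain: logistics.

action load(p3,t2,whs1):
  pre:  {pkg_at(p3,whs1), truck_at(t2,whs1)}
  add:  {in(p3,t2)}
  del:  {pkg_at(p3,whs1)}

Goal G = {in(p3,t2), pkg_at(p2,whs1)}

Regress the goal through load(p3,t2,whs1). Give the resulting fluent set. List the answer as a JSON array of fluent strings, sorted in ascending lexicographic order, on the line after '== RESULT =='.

Compute (G \ add) ∪ pre:
  G ∩ del = {}  (empty — regression defined)
  G \ add = {in(p3,t2), pkg_at(p2,whs1)} \ {in(p3,t2)} = {pkg_at(p2,whs1)}
  ∪ pre   = {pkg_at(p2,whs1)} ∪ {pkg_at(p3,whs1), truck_at(t2,whs1)}
          = {pkg_at(p2,whs1), pkg_at(p3,whs1), truck_at(t2,whs1)}

== RESULT ==
["pkg_at(p2,whs1)", "pkg_at(p3,whs1)", "truck_at(t2,whs1)"]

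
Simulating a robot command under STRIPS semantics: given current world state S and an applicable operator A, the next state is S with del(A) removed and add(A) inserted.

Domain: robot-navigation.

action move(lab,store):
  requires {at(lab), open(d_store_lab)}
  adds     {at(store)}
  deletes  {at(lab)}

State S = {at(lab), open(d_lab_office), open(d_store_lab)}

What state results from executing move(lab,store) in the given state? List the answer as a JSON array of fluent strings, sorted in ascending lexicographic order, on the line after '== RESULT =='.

Progress:
  pre ⊆ S: {at(lab), open(d_store_lab)} ⊆ S  — applicable
  S \ del = {open(d_lab_office), open(d_store_lab)}
  ∪ add   = {at(store), open(d_lab_office), open(d_store_lab)}

== RESULT ==
["at(store)", "open(d_lab_office)", "open(d_store_lab)"]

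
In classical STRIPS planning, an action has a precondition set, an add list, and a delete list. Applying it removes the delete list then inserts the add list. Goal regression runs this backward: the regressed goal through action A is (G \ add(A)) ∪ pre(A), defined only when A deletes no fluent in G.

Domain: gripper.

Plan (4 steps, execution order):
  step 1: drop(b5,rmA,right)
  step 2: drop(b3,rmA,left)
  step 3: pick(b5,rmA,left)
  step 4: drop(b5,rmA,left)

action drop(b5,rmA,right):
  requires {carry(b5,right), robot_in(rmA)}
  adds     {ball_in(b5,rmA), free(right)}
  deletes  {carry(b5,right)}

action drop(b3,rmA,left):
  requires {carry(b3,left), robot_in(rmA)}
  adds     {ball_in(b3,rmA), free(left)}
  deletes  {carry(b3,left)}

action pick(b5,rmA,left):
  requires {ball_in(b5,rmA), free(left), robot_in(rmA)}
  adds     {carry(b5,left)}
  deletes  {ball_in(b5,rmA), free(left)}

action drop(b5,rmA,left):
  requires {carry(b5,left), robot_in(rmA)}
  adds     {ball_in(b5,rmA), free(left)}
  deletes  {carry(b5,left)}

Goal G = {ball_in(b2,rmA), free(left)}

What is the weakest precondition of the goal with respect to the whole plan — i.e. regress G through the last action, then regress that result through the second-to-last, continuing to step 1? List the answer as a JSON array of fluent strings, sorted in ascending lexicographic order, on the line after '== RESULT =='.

Work backward from the goal:
  through step 4 (drop(b5,rmA,left)): drop {free(left)}, keep {ball_in(b2,rmA)}, require {carry(b5,left), robot_in(rmA)}
    → {ball_in(b2,rmA), carry(b5,left), robot_in(rmA)}
  through step 3 (pick(b5,rmA,left)): drop {carry(b5,left)}, keep {ball_in(b2,rmA), robot_in(rmA)}, require {ball_in(b5,rmA), free(left), robot_in(rmA)}
    → {ball_in(b2,rmA), ball_in(b5,rmA), free(left), robot_in(rmA)}
  through step 2 (drop(b3,rmA,left)): drop {free(left)}, keep {ball_in(b2,rmA), ball_in(b5,rmA), robot_in(rmA)}, require {carry(b3,left), robot_in(rmA)}
    → {ball_in(b2,rmA), ball_in(b5,rmA), carry(b3,left), robot_in(rmA)}
  through step 1 (drop(b5,rmA,right)): drop {ball_in(b5,rmA)}, keep {ball_in(b2,rmA), carry(b3,left), robot_in(rmA)}, require {carry(b5,right), robot_in(rmA)}
    → {ball_in(b2,rmA), carry(b3,left), carry(b5,right), robot_in(rmA)}

== RESULT ==
["ball_in(b2,rmA)", "carry(b3,left)", "carry(b5,right)", "robot_in(rmA)"]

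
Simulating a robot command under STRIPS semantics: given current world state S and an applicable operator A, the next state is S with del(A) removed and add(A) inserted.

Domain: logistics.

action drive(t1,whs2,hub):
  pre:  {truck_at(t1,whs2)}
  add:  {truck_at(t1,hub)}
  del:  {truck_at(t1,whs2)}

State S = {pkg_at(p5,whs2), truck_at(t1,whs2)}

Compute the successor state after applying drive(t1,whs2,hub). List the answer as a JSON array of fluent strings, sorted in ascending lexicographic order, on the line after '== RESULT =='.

Compute (S \ del) ∪ add:
  pre ⊆ S: {truck_at(t1,whs2)} ⊆ S  — applicable
  S \ del = {pkg_at(p5,whs2)}
  ∪ add   = {pkg_at(p5,whs2), truck_at(t1,hub)}

== RESULT ==
["pkg_at(p5,whs2)", "truck_at(t1,hub)"]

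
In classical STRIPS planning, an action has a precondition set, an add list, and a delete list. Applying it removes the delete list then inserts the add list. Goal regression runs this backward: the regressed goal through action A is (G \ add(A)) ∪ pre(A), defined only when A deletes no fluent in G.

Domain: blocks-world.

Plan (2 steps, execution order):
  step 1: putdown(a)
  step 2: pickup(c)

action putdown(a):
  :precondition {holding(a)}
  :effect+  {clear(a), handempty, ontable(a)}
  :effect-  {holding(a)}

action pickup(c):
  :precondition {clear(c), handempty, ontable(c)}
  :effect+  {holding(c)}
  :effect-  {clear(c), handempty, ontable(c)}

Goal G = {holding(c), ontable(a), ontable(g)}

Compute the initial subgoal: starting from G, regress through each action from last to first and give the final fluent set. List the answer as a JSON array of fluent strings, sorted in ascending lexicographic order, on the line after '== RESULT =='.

Work backward from the goal:
  through step 2 (pickup(c)): drop {holding(c)}, keep {ontable(a), ontable(g)}, require {clear(c), handempty, ontable(c)}
    → {clear(c), handempty, ontable(a), ontable(c), ontable(g)}
  through step 1 (putdown(a)): drop {handempty, ontable(a)}, keep {clear(c), ontable(c), ontable(g)}, require {holding(a)}
    → {clear(c), holding(a), ontable(c), ontable(g)}

== RESULT ==
["clear(c)", "holding(a)", "ontable(c)", "ontable(g)"]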